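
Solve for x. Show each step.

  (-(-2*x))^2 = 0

Step 1. [(-(-2*x))^2 = 0] 0 ≥ 0, LHS is (·)² — take ±√. So sqrt: -(-2*x) = 0.
Step 2. [-(-2*x) = 0] flip signs both sides ⇒ neg: -2*x = 0.
Step 3. [-2*x = 0] -2 out front; divide by -2, so div: x = 0.

Answer: x ∈ {0}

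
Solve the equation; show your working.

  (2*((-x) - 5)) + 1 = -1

Step 1. [(2*((-x) - 5)) + 1 = -1] +1 is outermost — subtract 1 both sides, so sub: 2*((-x) - 5) = -2.
Step 2. [2*((-x) - 5) = -2] leading coefficient 2: divide by 2, so div: (-x) - 5 = -1.
Step 3. [(-x) - 5 = -1] the outer -5 inverts by adding 5 ⇒ sub: -x = 4.
Step 4. [-x = 4] leading − — multiply by −1, so neg: x = -4.

Answer: x ∈ {-4}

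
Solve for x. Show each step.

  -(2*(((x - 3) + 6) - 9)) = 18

Step 1. [-(2*(((x - 3) + 6) - 9)) = 18] flip signs both sides. So neg: 2*(((x - 3) + 6) - 9) = -18.
Step 2. [2*(((x - 3) + 6) - 9) = -18] leading coefficient 2: divide by 2. So div: ((x - 3) + 6) - 9 = -9.
Step 3. [((x - 3) + 6) - 9 = -9] add 9: x sits inside (… - 9), so sub: (x - 3) + 6 = 0.
Step 4. [(x - 3) + 6 = 0] the outer +6 inverts by subtracting 6. So sub: x - 3 = -6.
Step 5. [x - 3 = -6] peel the -3: add 3 from each side, so sub: x = -3.

Answer: x ∈ {-3}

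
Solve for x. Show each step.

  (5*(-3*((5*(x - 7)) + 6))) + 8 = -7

Step 1. [(5*(-3*((5*(x - 7)) + 6))) + 8 = -7] subtract 8: x sits inside (… + 8), so sub: 5*(-3*((5*(x - 7)) + 6)) = -15.
Step 2. [5*(-3*((5*(x - 7)) + 6)) = -15] LHS = 5·(…); ÷5 both sides. So div: -3*((5*(x - 7)) + 6) = -3.
Step 3. [-3*((5*(x - 7)) + 6) = -3] -3·(inner) — divide through by -3 ⇒ div: (5*(x - 7)) + 6 = 1.
Step 4. [(5*(x - 7)) + 6 = 1] +6 is outermost — subtract 6 both sides ⇒ sub: 5*(x - 7) = -5.
Step 5. [5*(x - 7) = -5] LHS = 5·(…); ÷5 both sides, so div: x - 7 = -1.
Step 6. [x - 7 = -1] peel the -7: add 7 from each side ⇒ sub: x = 6.

Answer: x ∈ {6}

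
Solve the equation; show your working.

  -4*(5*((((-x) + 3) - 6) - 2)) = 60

Step 1. [-4*(5*((((-x) + 3) - 6) - 2)) = 60] -4 out front; divide by -4, so div: 5*((((-x) + 3) - 6) - 2) = -15.
Step 2. [5*((((-x) + 3) - 6) - 2) = -15] divide by the outer 5 ⇒ div: (((-x) + 3) - 6) - 2 = -3.
Step 3. [(((-x) + 3) - 6) - 2 = -3] peel the -2: add 2 from each side ⇒ sub: ((-x) + 3) - 6 = -1.
Step 4. [((-x) + 3) - 6 = -1] -6 is outermost — add 6 both sides. So sub: (-x) + 3 = 5.
Step 5. [(-x) + 3 = 5] peel the +3: subtract 3 from each side ⇒ sub: -x = 2.
Step 6. [-x = 2] LHS negated; negate both sides. So neg: x = -2.

Answer: x ∈ {-2}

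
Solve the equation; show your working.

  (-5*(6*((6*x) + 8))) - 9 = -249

Step 1. [(-5*(6*((6*x) + 8))) - 9 = -249] add 9: x sits inside (… - 9), so sub: -5*(6*((6*x) + 8)) = -240.
Step 2. [-5*(6*((6*x) + 8)) = -240] divide by the outer -5. So div: 6*((6*x) + 8) = 48.
Step 3. [6*((6*x) + 8) = 48] 6·(inner) — divide through by 6 ⇒ div: (6*x) + 8 = 8.
Step 4. [(6*x) + 8 = 8] peel the +8: subtract 8 from each side. So sub: 6*x = 0.
Step 5. [6*x = 0] divide by the outer 6 ⇒ div: x = 0.

Answer: x ∈ {0}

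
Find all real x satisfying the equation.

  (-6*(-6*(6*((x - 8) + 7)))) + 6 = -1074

Step 1. [(-6*(-6*(6*((x - 8) + 7)))) + 6 = -1074] peel the +6: subtract 6 from each side. So sub: -6*(-6*(6*((x - 8) + 7))) = -1080.
Step 2. [-6*(-6*(6*((x - 8) + 7))) = -1080] leading coefficient -6: divide by -6, so div: -6*(6*((x - 8) + 7)) = 180.
Step 3. [-6*(6*((x - 8) + 7)) = 180] leading coefficient -6: divide by -6, so div: 6*((x - 8) + 7) = -30.
Step 4. [6*((x - 8) + 7) = -30] divide by the outer 6, so div: (x - 8) + 7 = -5.
Step 5. [(x - 8) + 7 = -5] peel the +7: subtract 7 from each side ⇒ sub: x - 8 = -12.
Step 6. [x - 8 = -12] -8 is outermost — add 8 both sides ⇒ sub: x = -4.

Answer: x ∈ {-4}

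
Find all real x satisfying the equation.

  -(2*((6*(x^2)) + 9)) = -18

Step 1. [-(2*((6*(x^2)) + 9)) = -18] flip signs both sides. So neg: 2*((6*(x^2)) + 9) = 18.
Step 2. [2*((6*(x^2)) + 9) = 18] divide by the outer 2, so div: (6*(x^2)) + 9 = 9.
Step 3. [(6*(x^2)) + 9 = 9] the outer +9 inverts by subtracting 9 ⇒ sub: 6*(x^2) = 0.
Step 4. [6*(x^2) = 0] leading coefficient 6: divide by 6. So div: x^2 = 0.
Step 5. [x^2 = 0] LHS squared, RHS 0 ≥ 0: apply √ (±) ⇒ sqrt: x = 0.

Answer: x ∈ {0}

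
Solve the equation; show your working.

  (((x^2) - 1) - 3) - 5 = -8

Step 1. [(((x^2) - 1) - 3) - 5 = -8] peel the -5: add 5 from each side, so sub: ((x^2) - 1) - 3 = -3.
Step 2. [((x^2) - 1) - 3 = -3] 3 comes off first (add 3) ⇒ sub: (x^2) - 1 = 0.
Step 3. [(x^2) - 1 = 0] 1 comes off first (add 1). So sub: x^2 = 1.
Step 4. [x^2 = 1] √ both sides: 1 ≥ 0 gives two branches. So sqrt: x = 1 or -1.

Answer: x ∈ {-1, 1}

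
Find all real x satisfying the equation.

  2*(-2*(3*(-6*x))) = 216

Step 1. [2*(-2*(3*(-6*x))) = 216] divide by the outer 2, so div: -2*(3*(-6*x)) = 108.
Step 2. [-2*(3*(-6*x)) = 108] -2 out front; divide by -2, so div: 3*(-6*x) = -54.
Step 3. [3*(-6*x) = -54] 3 out front; divide by 3 ⇒ div: -6*x = -18.
Step 4. [-6*x = -18] leading coefficient -6: divide by -6 ⇒ div: x = 3.

Answer: x ∈ {3}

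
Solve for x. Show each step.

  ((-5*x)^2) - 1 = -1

Step 1. [((-5*x)^2) - 1 = -1] add 1: x sits inside (… - 1), so sub: (-5*x)^2 = 0.
Step 2. [(-5*x)^2 = 0] 0 ≥ 0, LHS is (·)² — take ±√ ⇒ sqrt: -5*x = 0.
Step 3. [-5*x = 0] leading coefficient -5: divide by -5, so div: x = 0.

Answer: x ∈ {0}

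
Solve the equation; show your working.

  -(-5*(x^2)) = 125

Step 1. [-(-5*(x^2)) = 125] flip signs both sides, so neg: -5*(x^2) = -125.
Step 2. [-5*(x^2) = -125] -5 out front; divide by -5, so div: x^2 = 25.
Step 3. [x^2 = 25] √ both sides: 25 ≥ 0 gives two branches, so sqrt: x = 5 or -5.

Answer: x ∈ {-5, 5}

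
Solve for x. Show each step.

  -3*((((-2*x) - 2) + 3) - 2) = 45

Step 1. [-3*((((-2*x) - 2) + 3) - 2) = 45] leading coefficient -3: divide by -3 ⇒ div: (((-2*x) - 2) + 3) - 2 = -15.
Step 2. [(((-2*x) - 2) + 3) - 2 = -15] the outer -2 inverts by adding 2. So sub: ((-2*x) - 2) + 3 = -13.
Step 3. [((-2*x) - 2) + 3 = -13] 3 comes off first (subtract 3). So sub: (-2*x) - 2 = -16.
Step 4. [(-2*x) - 2 = -16] common factor -2 (LHS and -16) — divide through. So factor: x + 1 = 8.
Step 5. [x + 1 = 8] 1 comes off first (subtract 1) ⇒ sub: x = 7.

Answer: x ∈ {7}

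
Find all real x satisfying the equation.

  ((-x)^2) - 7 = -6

Step 1. [((-x)^2) - 7 = -6] 7 comes off first (add 7) ⇒ sub: (-x)^2 = 1.
Step 2. [(-x)^2 = 1] LHS squared, RHS 1 ≥ 0: apply √ (±) ⇒ sqrt: -x = 1 or -1.
Step 3. [-x = 1 or -1] flip signs both sides. So neg: x = -1 or 1.

Answer: x ∈ {-1, 1}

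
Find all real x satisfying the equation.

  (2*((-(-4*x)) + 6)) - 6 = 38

Step 1. [(2*((-(-4*x)) + 6)) - 6 = 38] 2 divides every term; factor it out ⇒ factor: ((-(-4*x)) + 6) - 3 = 19.
Step 2. [((-(-4*x)) + 6) - 3 = 19] 3 comes off first (add 3), so sub: (-(-4*x)) + 6 = 22.
Step 3. [(-(-4*x)) + 6 = 22] 6 comes off first (subtract 6) ⇒ sub: -(-4*x) = 16.
Step 4. [-(-4*x) = 16] flip signs both sides ⇒ neg: -4*x = -16.
Step 5. [-4*x = -16] -4·(inner) — divide through by -4. So div: x = 4.

Answer: x ∈ {4}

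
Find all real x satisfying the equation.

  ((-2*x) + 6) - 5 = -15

Step 1. [((-2*x) + 6) - 5 = -15] add 5: x sits inside (… - 5). So sub: (-2*x) + 6 = -10.
Step 2. [(-2*x) + 6 = -10] -2 | LHS and -2 | -10: pull -2 out. So factor: x - 3 = 5.
Step 3. [x - 3 = 5] the outer -3 inverts by adding 3, so sub: x = 8.

Answer: x ∈ {8}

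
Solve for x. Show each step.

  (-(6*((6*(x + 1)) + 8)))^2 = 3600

Step 1. [(-(6*((6*(x + 1)) + 8)))^2 = 3600] √ both sides: 3600 ≥ 0 gives two branches. So sqrt: -(6*((6*(x + 1)) + 8)) = 60 or -60.
Step 2. [-(6*((6*(x + 1)) + 8)) = 60 or -60] leading − — multiply by −1, so neg: 6*((6*(x + 1)) + 8) = -60 or 60.
Step 3. [6*((6*(x + 1)) + 8) = -60 or 60] divide by the outer 6, so div: (6*(x + 1)) + 8 = -10 or 10.
Step 4. [(6*(x + 1)) + 8 = -10 or 10] peel the +8: subtract 8 from each side. So sub: 6*(x + 1) = -18 or 2.
Step 5. [6*(x + 1) = -18 or 2] LHS = 6·(…); ÷6 both sides ⇒ div: x + 1 = -3 or 1/3.
Step 6. [x + 1 = -3 or 1/3] the outer +1 inverts by subtracting 1 ⇒ sub: x = -4 or -2/3.

Answer: x ∈ {-4, -2/3}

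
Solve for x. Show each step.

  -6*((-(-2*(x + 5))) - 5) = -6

Step 1. [-6*((-(-2*(x + 5))) - 5) = -6] leading coefficient -6: divide by -6, so div: (-(-2*(x + 5))) - 5 = 1.
Step 2. [(-(-2*(x + 5))) - 5 = 1] add 5: x sits inside (… - 5) ⇒ sub: -(-2*(x + 5)) = 6.
Step 3. [-(-2*(x + 5)) = 6] leading − — multiply by −1, so neg: -2*(x + 5) = -6.
Step 4. [-2*(x + 5) = -6] LHS = -2·(…); ÷-2 both sides. So div: x + 5 = 3.
Step 5. [x + 5 = 3] subtract 5: x sits inside (… + 5) ⇒ sub: x = -2.

Answer: x ∈ {-2}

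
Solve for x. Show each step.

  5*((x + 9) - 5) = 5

Step 1. [5*((x + 9) - 5) = 5] divide by the outer 5 ⇒ div: (x + 9) - 5 = 1.
Step 2. [(x + 9) - 5 = 1] the outer -5 inverts by adding 5, so sub: x + 9 = 6.
Step 3. [x + 9 = 6] the outer +9 inverts by subtracting 9. So sub: x = -3.

Answer: x ∈ {-3}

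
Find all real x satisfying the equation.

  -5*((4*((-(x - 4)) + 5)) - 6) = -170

Step 1. [-5*((4*((-(x - 4)) + 5)) - 6) = -170] -5 out front; divide by -5, so div: (4*((-(x - 4)) + 5)) - 6 = 34.
Step 2. [(4*((-(x - 4)) + 5)) - 6 = 34] the outer -6 inverts by adding 6, so sub: 4*((-(x - 4)) + 5) = 40.
Step 3. [4*((-(x - 4)) + 5) = 40] LHS = 4·(…); ÷4 both sides ⇒ div: (-(x - 4)) + 5 = 10.
Step 4. [(-(x - 4)) + 5 = 10] the outer +5 inverts by subtracting 5, so sub: -(x - 4) = 5.
Step 5. [-(x - 4) = 5] leading − — multiply by −1, so neg: x - 4 = -5.
Step 6. [x - 4 = -5] the outer -4 inverts by adding 4. So sub: x = -1.

Answer: x ∈ {-1}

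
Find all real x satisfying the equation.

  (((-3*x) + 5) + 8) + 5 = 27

Step 1. [(((-3*x) + 5) + 8) + 5 = 27] +5 is outermost — subtract 5 both sides, so sub: ((-3*x) + 5) + 8 = 22.
Step 2. [((-3*x) + 5) + 8 = 22] the outer +8 inverts by subtracting 8. So sub: (-3*x) + 5 = 14.
Step 3. [(-3*x) + 5 = 14] subtract 5: x sits inside (… + 5), so sub: -3*x = 9.
Step 4. [-3*x = 9] LHS = -3·(…); ÷-3 both sides, so div: x = -3.

Answer: x ∈ {-3}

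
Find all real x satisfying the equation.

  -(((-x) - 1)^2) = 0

Step 1. [-(((-x) - 1)^2) = 0] LHS negated; negate both sides, so neg: ((-x) - 1)^2 = 0.
Step 2. [((-x) - 1)^2 = 0] 0 ≥ 0, LHS is (·)² — take ±√ ⇒ sqrt: (-x) - 1 = 0.
Step 3. [(-x) - 1 = 0] 1 comes off first (add 1), so sub: -x = 1.
Step 4. [-x = 1] flip signs both sides. So neg: x = -1.

Answer: x ∈ {-1}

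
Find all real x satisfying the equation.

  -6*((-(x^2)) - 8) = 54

Step 1. [-6*((-(x^2)) - 8) = 54] -6 out front; divide by -6, so div: (-(x^2)) - 8 = -9.
Step 2. [(-(x^2)) - 8 = -9] peel the -8: add 8 from each side ⇒ sub: -(x^2) = -1.
Step 3. [-(x^2) = -1] leading − — multiply by −1, so neg: x^2 = 1.
Step 4. [x^2 = 1] √ both sides: 1 ≥ 0 gives two branches. So sqrt: x = 1 or -1.

Answer: x ∈ {-1, 1}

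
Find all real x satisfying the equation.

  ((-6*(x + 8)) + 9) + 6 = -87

Step 1. [((-6*(x + 8)) + 9) + 6 = -87] the outer +6 inverts by subtracting 6, so sub: (-6*(x + 8)) + 9 = -93.
Step 2. [(-6*(x + 8)) + 9 = -93] 9 comes off first (subtract 9). So sub: -6*(x + 8) = -102.
Step 3. [-6*(x + 8) = -102] divide by the outer -6, so div: x + 8 = 17.
Step 4. [x + 8 = 17] the outer +8 inverts by subtracting 8. So sub: x = 9.

Answer: x ∈ {9}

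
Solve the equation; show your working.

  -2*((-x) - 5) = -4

Step 1. [-2*((-x) - 5) = -4] -2·(inner) — divide through by -2 ⇒ div: (-x) - 5 = 2.
Step 2. [(-x) - 5 = 2] peel the -5: add 5 from each side. So sub: -x = 7.
Step 3. [-x = 7] leading − — multiply by −1. So neg: x = -7.

Answer: x ∈ {-7}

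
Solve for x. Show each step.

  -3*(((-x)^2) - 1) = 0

Step 1. [-3*(((-x)^2) - 1) = 0] LHS = -3·(…); ÷-3 both sides. So div: ((-x)^2) - 1 = 0.
Step 2. [((-x)^2) - 1 = 0] the outer -1 inverts by adding 1, so sub: (-x)^2 = 1.
Step 3. [(-x)^2 = 1] LHS squared, RHS 1 ≥ 0: apply √ (±). So sqrt: -x = 1 or -1.
Step 4. [-x = 1 or -1] flip signs both sides ⇒ neg: x = -1 or 1.

Answer: x ∈ {-1, 1}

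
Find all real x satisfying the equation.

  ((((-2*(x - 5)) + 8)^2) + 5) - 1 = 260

Step 1. [((((-2*(x - 5)) + 8)^2) + 5) - 1 = 260] the outer -1 inverts by adding 1. So sub: (((-2*(x - 5)) + 8)^2) + 5 = 261.
Step 2. [(((-2*(x - 5)) + 8)^2) + 5 = 261] subtract 5: x sits inside (… + 5). So sub: ((-2*(x - 5)) + 8)^2 = 256.
Step 3. [((-2*(x - 5)) + 8)^2 = 256] √ both sides: 256 ≥ 0 gives two branches, so sqrt: (-2*(x - 5)) + 8 = 16 or -16.
Step 4. [(-2*(x - 5)) + 8 = 16 or -16] -2 divides every term; factor it out. So factor: (x - 5) - 4 = -8 or 8.
Step 5. [(x - 5) - 4 = -8 or 8] the outer -4 inverts by adding 4 ⇒ sub: x - 5 = -4 or 12.
Step 6. [x - 5 = -4 or 12] peel the -5: add 5 from each side ⇒ sub: x = 1 or 17.

Answer: x ∈ {1, 17}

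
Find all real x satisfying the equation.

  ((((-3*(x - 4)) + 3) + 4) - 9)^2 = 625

Step 1. [((((-3*(x - 4)) + 3) + 4) - 9)^2 = 625] LHS squared, RHS 625 ≥ 0: apply √ (±) ⇒ sqrt: (((-3*(x - 4)) + 3) + 4) - 9 = 25 or -25.
Step 2. [(((-3*(x - 4)) + 3) + 4) - 9 = 25 or -25] add 9: x sits inside (… - 9) ⇒ sub: ((-3*(x - 4)) + 3) + 4 = 34 or -16.
Step 3. [((-3*(x - 4)) + 3) + 4 = 34 or -16] subtract 4: x sits inside (… + 4) ⇒ sub: (-3*(x - 4)) + 3 = 30 or -20.
Step 4. [(-3*(x - 4)) + 3 = 30 or -20] subtract 3: x sits inside (… + 3). So sub: -3*(x - 4) = 27 or -23.
Step 5. [-3*(x - 4) = 27 or -23] -3 out front; divide by -3, so div: x - 4 = -9 or 23/3.
Step 6. [x - 4 = -9 or 23/3] -4 is outermost — add 4 both sides ⇒ sub: x = -5 or 35/3.

Answer: x ∈ {-5, 35/3}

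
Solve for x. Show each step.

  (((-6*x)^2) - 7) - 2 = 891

Step 1. [(((-6*x)^2) - 7) - 2 = 891] peel the -2: add 2 from each side ⇒ sub: ((-6*x)^2) - 7 = 893.
Step 2. [((-6*x)^2) - 7 = 893] 7 comes off first (add 7), so sub: (-6*x)^2 = 900.
Step 3. [(-6*x)^2 = 900] LHS squared, RHS 900 ≥ 0: apply √ (±) ⇒ sqrt: -6*x = 30 or -30.
Step 4. [-6*x = 30 or -30] divide by the outer -6, so div: x = -5 or 5.

Answer: x ∈ {-5, 5}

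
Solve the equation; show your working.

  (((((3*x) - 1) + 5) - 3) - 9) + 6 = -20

Step 1. [(((((3*x) - 1) + 5) - 3) - 9) + 6 = -20] +6 is outermost — subtract 6 both sides. So sub: ((((3*x) - 1) + 5) - 3) - 9 = -26.
Step 2. [((((3*x) - 1) + 5) - 3) - 9 = -26] 9 comes off first (add 9). So sub: (((3*x) - 1) + 5) - 3 = -17.
Step 3. [(((3*x) - 1) + 5) - 3 = -17] 3 comes off first (add 3), so sub: ((3*x) - 1) + 5 = -14.
Step 4. [((3*x) - 1) + 5 = -14] 5 comes off first (subtract 5). So sub: (3*x) - 1 = -19.
Step 5. [(3*x) - 1 = -19] the outer -1 inverts by adding 1 ⇒ sub: 3*x = -18.
Step 6. [3*x = -18] 3·(inner) — divide through by 3, so div: x = -6.

Answer: x ∈ {-6}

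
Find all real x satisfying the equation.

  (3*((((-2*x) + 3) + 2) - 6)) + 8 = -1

Step 1. [(3*((((-2*x) + 3) + 2) - 6)) + 8 = -1] 8 comes off first (subtract 8), so sub: 3*((((-2*x) + 3) + 2) - 6) = -9.
Step 2. [3*((((-2*x) + 3) + 2) - 6) = -9] divide by the outer 3 ⇒ div: (((-2*x) + 3) + 2) - 6 = -3.
Step 3. [(((-2*x) + 3) + 2) - 6 = -3] the outer -6 inverts by adding 6, so sub: ((-2*x) + 3) + 2 = 3.
Step 4. [((-2*x) + 3) + 2 = 3] peel the +2: subtract 2 from each side ⇒ sub: (-2*x) + 3 = 1.
Step 5. [(-2*x) + 3 = 1] peel the +3: subtract 3 from each side, so sub: -2*x = -2.
Step 6. [-2*x = -2] divide by the outer -2. So div: x = 1.

Answer: x ∈ {1}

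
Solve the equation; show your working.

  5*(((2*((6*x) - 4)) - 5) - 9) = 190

Step 1. [5*(((2*((6*x) - 4)) - 5) - 9) = 190] 5 out front; divide by 5 ⇒ div: ((2*((6*x) - 4)) - 5) - 9 = 38.
Step 2. [((2*((6*x) - 4)) - 5) - 9 = 38] peel the -9: add 9 from each side, so sub: (2*((6*x) - 4)) - 5 = 47.
Step 3. [(2*((6*x) - 4)) - 5 = 47] -5 is outermost — add 5 both sides, so sub: 2*((6*x) - 4) = 52.
Step 4. [2*((6*x) - 4) = 52] 2 out front; divide by 2. So div: (6*x) - 4 = 26.
Step 5. [(6*x) - 4 = 26] peel the -4: add 4 from each side, so sub: 6*x = 30.
Step 6. [6*x = 30] 6·(inner) — divide through by 6 ⇒ div: x = 5.

Answer: x ∈ {5}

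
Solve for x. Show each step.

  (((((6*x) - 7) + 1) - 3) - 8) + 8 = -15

Step 1. [(((((6*x) - 7) + 1) - 3) - 8) + 8 = -15] 8 comes off first (subtract 8) ⇒ sub: ((((6*x) - 7) + 1) - 3) - 8 = -23.
Step 2. [((((6*x) - 7) + 1) - 3) - 8 = -23] -8 is outermost — add 8 both sides. So sub: (((6*x) - 7) + 1) - 3 = -15.
Step 3. [(((6*x) - 7) + 1) - 3 = -15] 3 comes off first (add 3). So sub: ((6*x) - 7) + 1 = -12.
Step 4. [((6*x) - 7) + 1 = -12] subtract 1: x sits inside (… + 1), so sub: (6*x) - 7 = -13.
Step 5. [(6*x) - 7 = -13] peel the -7: add 7 from each side. So sub: 6*x = -6.
Step 6. [6*x = -6] 6 out front; divide by 6, so div: x = -1.

Answer: x ∈ {-1}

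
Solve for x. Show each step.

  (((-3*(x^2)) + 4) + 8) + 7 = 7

Step 1. [(((-3*(x^2)) + 4) + 8) + 7 = 7] peel the +7: subtract 7 from each side ⇒ sub: ((-3*(x^2)) + 4) + 8 = 0.
Step 2. [((-3*(x^2)) + 4) + 8 = 0] the outer +8 inverts by subtracting 8 ⇒ sub: (-3*(x^2)) + 4 = -8.
Step 3. [(-3*(x^2)) + 4 = -8] 4 comes off first (subtract 4) ⇒ sub: -3*(x^2) = -12.
Step 4. [-3*(x^2) = -12] leading coefficient -3: divide by -3 ⇒ div: x^2 = 4.
Step 5. [x^2 = 4] √ both sides: 4 ≥ 0 gives two branches ⇒ sqrt: x = 2 or -2.

Answer: x ∈ {-2, 2}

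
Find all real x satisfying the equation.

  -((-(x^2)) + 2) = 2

Step 1. [-((-(x^2)) + 2) = 2] LHS negated; negate both sides. So neg: (-(x^2)) + 2 = -2.
Step 2. [(-(x^2)) + 2 = -2] +2 is outermost — subtract 2 both sides ⇒ sub: -(x^2) = -4.
Step 3. [-(x^2) = -4] LHS negated; negate both sides ⇒ neg: x^2 = 4.
Step 4. [x^2 = 4] √ both sides: 4 ≥ 0 gives two branches ⇒ sqrt: x = 2 or -2.

Answer: x ∈ {-2, 2}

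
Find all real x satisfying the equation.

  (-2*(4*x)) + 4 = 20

Step 1. [(-2*(4*x)) + 4 = 20] subtract 4: x sits inside (… + 4). So sub: -2*(4*x) = 16.
Step 2. [-2*(4*x) = 16] -2 out front; divide by -2. So div: 4*x = -8.
Step 3. [4*x = -8] 4 out front; divide by 4 ⇒ div: x = -2.

Answer: x ∈ {-2}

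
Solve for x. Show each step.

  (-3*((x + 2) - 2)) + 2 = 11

Step 1. [(-3*((x + 2) - 2)) + 2 = 11] +2 is outermost — subtract 2 both sides, so sub: -3*((x + 2) - 2) = 9.
Step 2. [-3*((x + 2) - 2) = 9] -3·(inner) — divide through by -3, so div: (x + 2) - 2 = -3.
Step 3. [(x + 2) - 2 = -3] 2 comes off first (add 2) ⇒ sub: x + 2 = -1.
Step 4. [x + 2 = -1] +2 is outermost — subtract 2 both sides ⇒ sub: x = -3.

Answer: x ∈ {-3}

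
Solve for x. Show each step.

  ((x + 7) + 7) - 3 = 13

Step 1. [((x + 7) + 7) - 3 = 13] the outer -3 inverts by adding 3 ⇒ sub: (x + 7) + 7 = 16.
Step 2. [(x + 7) + 7 = 16] subtract 7: x sits inside (… + 7), so sub: x + 7 = 9.
Step 3. [x + 7 = 9] +7 is outermost — subtract 7 both sides. So sub: x = 2.

Answer: x ∈ {2}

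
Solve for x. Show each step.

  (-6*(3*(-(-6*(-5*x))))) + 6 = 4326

Step 1. [(-6*(3*(-(-6*(-5*x))))) + 6 = 4326] -6 divides every term; factor it out ⇒ factor: (3*(-(-6*(-5*x)))) - 1 = -721.
Step 2. [(3*(-(-6*(-5*x)))) - 1 = -721] peel the -1: add 1 from each side. So sub: 3*(-(-6*(-5*x))) = -720.
Step 3. [3*(-(-6*(-5*x))) = -720] LHS = 3·(…); ÷3 both sides, so div: -(-6*(-5*x)) = -240.
Step 4. [-(-6*(-5*x)) = -240] flip signs both sides ⇒ neg: -6*(-5*x) = 240.
Step 5. [-6*(-5*x) = 240] -6 out front; divide by -6 ⇒ div: -5*x = -40.
Step 6. [-5*x = -40] divide by the outer -5, so div: x = 8.

Answer: x ∈ {8}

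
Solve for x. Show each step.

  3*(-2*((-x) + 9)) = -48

Step 1. [3*(-2*((-x) + 9)) = -48] leading coefficient 3: divide by 3, so div: -2*((-x) + 9) = -16.
Step 2. [-2*((-x) + 9) = -16] leading coefficient -2: divide by -2. So div: (-x) + 9 = 8.
Step 3. [(-x) + 9 = 8] 9 comes off first (subtract 9). So sub: -x = -1.
Step 4. [-x = -1] flip signs both sides. So neg: x = 1.

Answer: x ∈ {1}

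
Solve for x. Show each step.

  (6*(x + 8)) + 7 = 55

Step 1. [(6*(x + 8)) + 7 = 55] 7 comes off first (subtract 7). So sub: 6*(x + 8) = 48.
Step 2. [6*(x + 8) = 48] leading coefficient 6: divide by 6 ⇒ div: x + 8 = 8.
Step 3. [x + 8 = 8] the outer +8 inverts by subtracting 8 ⇒ sub: x = 0.

Answer: x ∈ {0}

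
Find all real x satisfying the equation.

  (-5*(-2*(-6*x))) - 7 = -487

Step 1. [(-5*(-2*(-6*x))) - 7 = -487] 7 comes off first (add 7) ⇒ sub: -5*(-2*(-6*x)) = -480.
Step 2. [-5*(-2*(-6*x)) = -480] -5·(inner) — divide through by -5 ⇒ div: -2*(-6*x) = 96.
Step 3. [-2*(-6*x) = 96] LHS = -2·(…); ÷-2 both sides. So div: -6*x = -48.
Step 4. [-6*x = -48] leading coefficient -6: divide by -6 ⇒ div: x = 8.

Answer: x ∈ {8}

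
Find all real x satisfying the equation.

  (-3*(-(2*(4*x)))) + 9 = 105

Step 1. [(-3*(-(2*(4*x)))) + 9 = 105] -3 divides every term; factor it out, so factor: (-(2*(4*x))) - 3 = -35.
Step 2. [(-(2*(4*x))) - 3 = -35] -3 is outermost — add 3 both sides ⇒ sub: -(2*(4*x)) = -32.
Step 3. [-(2*(4*x)) = -32] flip signs both sides, so neg: 2*(4*x) = 32.
Step 4. [2*(4*x) = 32] divide by the outer 2, so div: 4*x = 16.
Step 5. [4*x = 16] LHS = 4·(…); ÷4 both sides. So div: x = 4.

Answer: x ∈ {4}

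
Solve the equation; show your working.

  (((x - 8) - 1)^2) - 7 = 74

Step 1. [(((x - 8) - 1)^2) - 7 = 74] add 7: x sits inside (… - 7). So sub: ((x - 8) - 1)^2 = 81.
Step 2. [((x - 8) - 1)^2 = 81] 81 ≥ 0, LHS is (·)² — take ±√, so sqrt: (x - 8) - 1 = 9 or -9.
Step 3. [(x - 8) - 1 = 9 or -9] the outer -1 inverts by adding 1 ⇒ sub: x - 8 = 10 or -8.
Step 4. [x - 8 = 10 or -8] add 8: x sits inside (… - 8). So sub: x = 18 or 0.

Answer: x ∈ {0, 18}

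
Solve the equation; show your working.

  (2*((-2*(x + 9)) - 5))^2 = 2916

Step 1. [(2*((-2*(x + 9)) - 5))^2 = 2916] LHS squared, RHS 2916 ≥ 0: apply √ (±), so sqrt: 2*((-2*(x + 9)) - 5) = 54 or -54.
Step 2. [2*((-2*(x + 9)) - 5) = 54 or -54] 2 out front; divide by 2. So div: (-2*(x + 9)) - 5 = 27 or -27.
Step 3. [(-2*(x + 9)) - 5 = 27 or -27] -5 is outermost — add 5 both sides, so sub: -2*(x + 9) = 32 or -22.
Step 4. [-2*(x + 9) = 32 or -22] -2·(inner) — divide through by -2, so div: x + 9 = -16 or 11.
Step 5. [x + 9 = -16 or 11] +9 is outermost — subtract 9 both sides, so sub: x = -25 or 2.

Answer: x ∈ {-25, 2}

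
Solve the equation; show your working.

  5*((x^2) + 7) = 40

Step 1. [5*((x^2) + 7) = 40] 5·(inner) — divide through by 5 ⇒ div: (x^2) + 7 = 8.
Step 2. [(x^2) + 7 = 8] +7 is outermost — subtract 7 both sides. So sub: x^2 = 1.
Step 3. [x^2 = 1] √ both sides: 1 ≥ 0 gives two branches. So sqrt: x = 1 or -1.

Answer: x ∈ {-1, 1}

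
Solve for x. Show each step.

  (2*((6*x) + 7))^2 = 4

Step 1. [(2*((6*x) + 7))^2 = 4] LHS squared, RHS 4 ≥ 0: apply √ (±) ⇒ sqrt: 2*((6*x) + 7) = 2 or -2.
Step 2. [2*((6*x) + 7) = 2 or -2] 2·(inner) — divide through by 2 ⇒ div: (6*x) + 7 = 1 or -1.
Step 3. [(6*x) + 7 = 1 or -1] peel the +7: subtract 7 from each side ⇒ sub: 6*x = -6 or -8.
Step 4. [6*x = -6 or -8] divide by the outer 6 ⇒ div: x = -1 or -4/3.

Answer: x ∈ {-4/3, -1}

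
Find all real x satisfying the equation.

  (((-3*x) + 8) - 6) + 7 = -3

Step 1. [(((-3*x) + 8) - 6) + 7 = -3] subtract 7: x sits inside (… + 7). So sub: ((-3*x) + 8) - 6 = -10.
Step 2. [((-3*x) + 8) - 6 = -10] the outer -6 inverts by adding 6, so sub: (-3*x) + 8 = -4.
Step 3. [(-3*x) + 8 = -4] 8 comes off first (subtract 8), so sub: -3*x = -12.
Step 4. [-3*x = -12] -3·(inner) — divide through by -3, so div: x = 4.

Answer: x ∈ {4}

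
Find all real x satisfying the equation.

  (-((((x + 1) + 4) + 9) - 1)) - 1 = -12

Step 1. [(-((((x + 1) + 4) + 9) - 1)) - 1 = -12] add 1: x sits inside (… - 1). So sub: -((((x + 1) + 4) + 9) - 1) = -11.
Step 2. [-((((x + 1) + 4) + 9) - 1) = -11] LHS negated; negate both sides. So neg: (((x + 1) + 4) + 9) - 1 = 11.
Step 3. [(((x + 1) + 4) + 9) - 1 = 11] the outer -1 inverts by adding 1, so sub: ((x + 1) + 4) + 9 = 12.
Step 4. [((x + 1) + 4) + 9 = 12] +9 is outermost — subtract 9 both sides ⇒ sub: (x + 1) + 4 = 3.
Step 5. [(x + 1) + 4 = 3] subtract 4: x sits inside (… + 4). So sub: x + 1 = -1.
Step 6. [x + 1 = -1] +1 is outermost — subtract 1 both sides, so sub: x = -2.

Answer: x ∈ {-2}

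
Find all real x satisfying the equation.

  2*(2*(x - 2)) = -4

Step 1. [2*(2*(x - 2)) = -4] divide by the outer 2. So div: 2*(x - 2) = -2.
Step 2. [2*(x - 2) = -2] leading coefficient 2: divide by 2, so div: x - 2 = -1.
Step 3. [x - 2 = -1] the outer -2 inverts by adding 2. So sub: x = 1.

Answer: x ∈ {1}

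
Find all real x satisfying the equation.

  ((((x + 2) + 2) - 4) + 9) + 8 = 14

Step 1. [((((x + 2) + 2) - 4) + 9) + 8 = 14] subtract 8: x sits inside (… + 8). So sub: (((x + 2) + 2) - 4) + 9 = 6.
Step 2. [(((x + 2) + 2) - 4) + 9 = 6] +9 is outermost — subtract 9 both sides. So sub: ((x + 2) + 2) - 4 = -3.
Step 3. [((x + 2) + 2) - 4 = -3] peel the -4: add 4 from each side. So sub: (x + 2) + 2 = 1.
Step 4. [(x + 2) + 2 = 1] +2 is outermost — subtract 2 both sides. So sub: x + 2 = -1.
Step 5. [x + 2 = -1] +2 is outermost — subtract 2 both sides, so sub: x = -3.

Answer: x ∈ {-3}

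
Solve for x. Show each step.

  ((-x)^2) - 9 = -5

Step 1. [((-x)^2) - 9 = -5] 9 comes off first (add 9) ⇒ sub: (-x)^2 = 4.
Step 2. [(-x)^2 = 4] √ both sides: 4 ≥ 0 gives two branches, so sqrt: -x = 2 or -2.
Step 3. [-x = 2 or -2] LHS negated; negate both sides ⇒ neg: x = -2 or 2.

Answer: x ∈ {-2, 2}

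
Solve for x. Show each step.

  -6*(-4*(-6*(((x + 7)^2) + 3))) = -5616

Step 1. [-6*(-4*(-6*(((x + 7)^2) + 3))) = -5616] -6·(inner) — divide through by -6, so div: -4*(-6*(((x + 7)^2) + 3)) = 936.
Step 2. [-4*(-6*(((x + 7)^2) + 3)) = 936] -4·(inner) — divide through by -4 ⇒ div: -6*(((x + 7)^2) + 3) = -234.
Step 3. [-6*(((x + 7)^2) + 3) = -234] -6·(inner) — divide through by -6 ⇒ div: ((x + 7)^2) + 3 = 39.
Step 4. [((x + 7)^2) + 3 = 39] 3 comes off first (subtract 3), so sub: (x + 7)^2 = 36.
Step 5. [(x + 7)^2 = 36] 36 ≥ 0, LHS is (·)² — take ±√ ⇒ sqrt: x + 7 = 6 or -6.
Step 6. [x + 7 = 6 or -6] 7 comes off first (subtract 7). So sub: x = -1 or -13.

Answer: x ∈ {-13, -1}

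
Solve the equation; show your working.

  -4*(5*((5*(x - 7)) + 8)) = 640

Step 1. [-4*(5*((5*(x - 7)) + 8)) = 640] leading coefficient -4: divide by -4, so div: 5*((5*(x - 7)) + 8) = -160.
Step 2. [5*((5*(x - 7)) + 8) = -160] 5·(inner) — divide through by 5 ⇒ div: (5*(x - 7)) + 8 = -32.
Step 3. [(5*(x - 7)) + 8 = -32] the outer +8 inverts by subtracting 8 ⇒ sub: 5*(x - 7) = -40.
Step 4. [5*(x - 7) = -40] 5 out front; divide by 5 ⇒ div: x - 7 = -8.
Step 5. [x - 7 = -8] the outer -7 inverts by adding 7 ⇒ sub: x = -1.

Answer: x ∈ {-1}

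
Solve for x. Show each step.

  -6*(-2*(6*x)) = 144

Step 1. [-6*(-2*(6*x)) = 144] -6·(inner) — divide through by -6 ⇒ div: -2*(6*x) = -24.
Step 2. [-2*(6*x) = -24] divide by the outer -2 ⇒ div: 6*x = 12.
Step 3. [6*x = 12] leading coefficient 6: divide by 6, so div: x = 2.

Answer: x ∈ {2}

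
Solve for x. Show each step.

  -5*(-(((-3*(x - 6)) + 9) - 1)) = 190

Step 1. [-5*(-(((-3*(x - 6)) + 9) - 1)) = 190] divide by the outer -5 ⇒ div: -(((-3*(x - 6)) + 9) - 1) = -38.
Step 2. [-(((-3*(x - 6)) + 9) - 1) = -38] leading − — multiply by −1 ⇒ neg: ((-3*(x - 6)) + 9) - 1 = 38.
Step 3. [((-3*(x - 6)) + 9) - 1 = 38] the outer -1 inverts by adding 1. So sub: (-3*(x - 6)) + 9 = 39.
Step 4. [(-3*(x - 6)) + 9 = 39] -3 divides every term; factor it out ⇒ factor: (x - 6) - 3 = -13.
Step 5. [(x - 6) - 3 = -13] -3 is outermost — add 3 both sides ⇒ sub: x - 6 = -10.
Step 6. [x - 6 = -10] peel the -6: add 6 from each side ⇒ sub: x = -4.

Answer: x ∈ {-4}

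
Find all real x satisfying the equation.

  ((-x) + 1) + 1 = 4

Step 1. [((-x) + 1) + 1 = 4] 1 comes off first (subtract 1) ⇒ sub: (-x) + 1 = 3.
Step 2. [(-x) + 1 = 3] peel the +1: subtract 1 from each side, so sub: -x = 2.
Step 3. [-x = 2] LHS negated; negate both sides, so neg: x = -2.

Answer: x ∈ {-2}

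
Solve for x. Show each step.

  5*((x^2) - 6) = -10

Step 1. [5*((x^2) - 6) = -10] 5·(inner) — divide through by 5 ⇒ div: (x^2) - 6 = -2.
Step 2. [(x^2) - 6 = -2] add 6: x sits inside (… - 6) ⇒ sub: x^2 = 4.
Step 3. [x^2 = 4] √ both sides: 4 ≥ 0 gives two branches. So sqrt: x = 2 or -2.

Answer: x ∈ {-2, 2}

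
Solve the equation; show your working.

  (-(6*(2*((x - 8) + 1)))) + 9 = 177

Step 1. [(-(6*(2*((x - 8) + 1)))) + 9 = 177] 9 comes off first (subtract 9). So sub: -(6*(2*((x - 8) + 1))) = 168.
Step 2. [-(6*(2*((x - 8) + 1))) = 168] leading − — multiply by −1. So neg: 6*(2*((x - 8) + 1)) = -168.
Step 3. [6*(2*((x - 8) + 1)) = -168] leading coefficient 6: divide by 6, so div: 2*((x - 8) + 1) = -28.
Step 4. [2*((x - 8) + 1) = -28] divide by the outer 2. So div: (x - 8) + 1 = -14.
Step 5. [(x - 8) + 1 = -14] peel the +1: subtract 1 from each side ⇒ sub: x - 8 = -15.
Step 6. [x - 8 = -15] 8 comes off first (add 8), so sub: x = -7.

Answer: x ∈ {-7}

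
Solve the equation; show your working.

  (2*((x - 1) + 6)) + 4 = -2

Step 1. [(2*((x - 1) + 6)) + 4 = -2] 2 | LHS and 2 | -2: pull 2 out. So factor: ((x - 1) + 6) + 2 = -1.
Step 2. [((x - 1) + 6) + 2 = -1] the outer +2 inverts by subtracting 2, so sub: (x - 1) + 6 = -3.
Step 3. [(x - 1) + 6 = -3] peel the +6: subtract 6 from each side. So sub: x - 1 = -9.
Step 4. [x - 1 = -9] peel the -1: add 1 from each side. So sub: x = -8.

Answer: x ∈ {-8}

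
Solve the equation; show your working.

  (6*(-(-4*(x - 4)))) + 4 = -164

Step 1. [(6*(-(-4*(x - 4)))) + 4 = -164] +4 is outermost — subtract 4 both sides ⇒ sub: 6*(-(-4*(x - 4))) = -168.
Step 2. [6*(-(-4*(x - 4))) = -168] 6·(inner) — divide through by 6. So div: -(-4*(x - 4)) = -28.
Step 3. [-(-4*(x - 4)) = -28] flip signs both sides, so neg: -4*(x - 4) = 28.
Step 4. [-4*(x - 4) = 28] -4·(inner) — divide through by -4. So div: x - 4 = -7.
Step 5. [x - 4 = -7] add 4: x sits inside (… - 4), so sub: x = -3.

Answer: x ∈ {-3}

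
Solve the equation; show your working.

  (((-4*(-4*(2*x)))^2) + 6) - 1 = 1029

Step 1. [(((-4*(-4*(2*x)))^2) + 6) - 1 = 1029] the outer -1 inverts by adding 1. So sub: ((-4*(-4*(2*x)))^2) + 6 = 1030.
Step 2. [((-4*(-4*(2*x)))^2) + 6 = 1030] the outer +6 inverts by subtracting 6. So sub: (-4*(-4*(2*x)))^2 = 1024.
Step 3. [(-4*(-4*(2*x)))^2 = 1024] √ both sides: 1024 ≥ 0 gives two branches ⇒ sqrt: -4*(-4*(2*x)) = 32 or -32.
Step 4. [-4*(-4*(2*x)) = 32 or -32] leading coefficient -4: divide by -4. So div: -4*(2*x) = -8 or 8.
Step 5. [-4*(2*x) = -8 or 8] LHS = -4·(…); ÷-4 both sides, so div: 2*x = 2 or -2.
Step 6. [2*x = 2 or -2] 2 out front; divide by 2, so div: x = 1 or -1.

Answer: x ∈ {-1, 1}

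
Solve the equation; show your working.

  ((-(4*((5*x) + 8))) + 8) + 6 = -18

Step 1. [((-(4*((5*x) + 8))) + 8) + 6 = -18] +6 is outermost — subtract 6 both sides. So sub: (-(4*((5*x) + 8))) + 8 = -24.
Step 2. [(-(4*((5*x) + 8))) + 8 = -24] 8 comes off first (subtract 8). So sub: -(4*((5*x) + 8)) = -32.
Step 3. [-(4*((5*x) + 8)) = -32] leading − — multiply by −1 ⇒ neg: 4*((5*x) + 8) = 32.
Step 4. [4*((5*x) + 8) = 32] LHS = 4·(…); ÷4 both sides. So div: (5*x) + 8 = 8.
Step 5. [(5*x) + 8 = 8] the outer +8 inverts by subtracting 8, so sub: 5*x = 0.
Step 6. [5*x = 0] 5·(inner) — divide through by 5. So div: x = 0.

Answer: x ∈ {0}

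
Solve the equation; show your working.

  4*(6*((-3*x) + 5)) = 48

Step 1. [4*(6*((-3*x) + 5)) = 48] 4·(inner) — divide through by 4 ⇒ div: 6*((-3*x) + 5) = 12.
Step 2. [6*((-3*x) + 5) = 12] divide by the outer 6. So div: (-3*x) + 5 = 2.
Step 3. [(-3*x) + 5 = 2] the outer +5 inverts by subtracting 5 ⇒ sub: -3*x = -3.
Step 4. [-3*x = -3] LHS = -3·(…); ÷-3 both sides ⇒ div: x = 1.

Answer: x ∈ {1}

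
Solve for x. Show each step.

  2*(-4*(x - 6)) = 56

Step 1. [2*(-4*(x - 6)) = 56] divide by the outer 2, so div: -4*(x - 6) = 28.
Step 2. [-4*(x - 6) = 28] divide by the outer -4. So div: x - 6 = -7.
Step 3. [x - 6 = -7] peel the -6: add 6 from each side. So sub: x = -1.

Answer: x ∈ {-1}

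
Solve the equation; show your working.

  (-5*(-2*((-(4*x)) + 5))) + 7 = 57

Step 1. [(-5*(-2*((-(4*x)) + 5))) + 7 = 57] the outer +7 inverts by subtracting 7. So sub: -5*(-2*((-(4*x)) + 5)) = 50.
Step 2. [-5*(-2*((-(4*x)) + 5)) = 50] divide by the outer -5, so div: -2*((-(4*x)) + 5) = -10.
Step 3. [-2*((-(4*x)) + 5) = -10] LHS = -2·(…); ÷-2 both sides. So div: (-(4*x)) + 5 = 5.
Step 4. [(-(4*x)) + 5 = 5] subtract 5: x sits inside (… + 5). So sub: -(4*x) = 0.
Step 5. [-(4*x) = 0] flip signs both sides ⇒ neg: 4*x = 0.
Step 6. [4*x = 0] 4 out front; divide by 4 ⇒ div: x = 0.

Answer: x ∈ {0}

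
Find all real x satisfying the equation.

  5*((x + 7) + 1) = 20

Step 1. [5*((x + 7) + 1) = 20] divide by the outer 5. So div: (x + 7) + 1 = 4.
Step 2. [(x + 7) + 1 = 4] peel the +1: subtract 1 from each side ⇒ sub: x + 7 = 3.
Step 3. [x + 7 = 3] +7 is outermost — subtract 7 both sides ⇒ sub: x = -4.

Answer: x ∈ {-4}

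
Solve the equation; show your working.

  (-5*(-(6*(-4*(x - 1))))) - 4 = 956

Step 1. [(-5*(-(6*(-4*(x - 1))))) - 4 = 956] add 4: x sits inside (… - 4). So sub: -5*(-(6*(-4*(x - 1)))) = 960.
Step 2. [-5*(-(6*(-4*(x - 1)))) = 960] -5 out front; divide by -5, so div: -(6*(-4*(x - 1))) = -192.
Step 3. [-(6*(-4*(x - 1))) = -192] flip signs both sides. So neg: 6*(-4*(x - 1)) = 192.
Step 4. [6*(-4*(x - 1)) = 192] divide by the outer 6. So div: -4*(x - 1) = 32.
Step 5. [-4*(x - 1) = 32] leading coefficient -4: divide by -4, so div: x - 1 = -8.
Step 6. [x - 1 = -8] the outer -1 inverts by adding 1 ⇒ sub: x = -7.

Answer: x ∈ {-7}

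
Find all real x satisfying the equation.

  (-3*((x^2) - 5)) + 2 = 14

Step 1. [(-3*((x^2) - 5)) + 2 = 14] the outer +2 inverts by subtracting 2. So sub: -3*((x^2) - 5) = 12.
Step 2. [-3*((x^2) - 5) = 12] leading coefficient -3: divide by -3. So div: (x^2) - 5 = -4.
Step 3. [(x^2) - 5 = -4] peel the -5: add 5 from each side, so sub: x^2 = 1.
Step 4. [x^2 = 1] √ both sides: 1 ≥ 0 gives two branches. So sqrt: x = 1 or -1.

Answer: x ∈ {-1, 1}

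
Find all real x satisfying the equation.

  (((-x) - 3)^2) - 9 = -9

Step 1. [(((-x) - 3)^2) - 9 = -9] 9 comes off first (add 9) ⇒ sub: ((-x) - 3)^2 = 0.
Step 2. [((-x) - 3)^2 = 0] 0 ≥ 0, LHS is (·)² — take ±√, so sqrt: (-x) - 3 = 0.
Step 3. [(-x) - 3 = 0] the outer -3 inverts by adding 3, so sub: -x = 3.
Step 4. [-x = 3] flip signs both sides, so neg: x = -3.

Answer: x ∈ {-3}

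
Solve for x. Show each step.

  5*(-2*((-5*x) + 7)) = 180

Step 1. [5*(-2*((-5*x) + 7)) = 180] 5·(inner) — divide through by 5. So div: -2*((-5*x) + 7) = 36.
Step 2. [-2*((-5*x) + 7) = 36] divide by the outer -2. So div: (-5*x) + 7 = -18.
Step 3. [(-5*x) + 7 = -18] +7 is outermost — subtract 7 both sides ⇒ sub: -5*x = -25.
Step 4. [-5*x = -25] LHS = -5·(…); ÷-5 both sides. So div: x = 5.

Answer: x ∈ {5}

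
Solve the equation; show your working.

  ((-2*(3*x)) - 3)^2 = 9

Step 1. [((-2*(3*x)) - 3)^2 = 9] LHS squared, RHS 9 ≥ 0: apply √ (±). So sqrt: (-2*(3*x)) - 3 = 3 or -3.
Step 2. [(-2*(3*x)) - 3 = 3 or -3] 3 comes off first (add 3) ⇒ sub: -2*(3*x) = 6 or 0.
Step 3. [-2*(3*x) = 6 or 0] LHS = -2·(…); ÷-2 both sides, so div: 3*x = -3 or 0.
Step 4. [3*x = -3 or 0] leading coefficient 3: divide by 3 ⇒ div: x = -1 or 0.

Answer: x ∈ {-1, 0}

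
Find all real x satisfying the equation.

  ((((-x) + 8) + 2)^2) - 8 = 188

Step 1. [((((-x) + 8) + 2)^2) - 8 = 188] 8 comes off first (add 8), so sub: (((-x) + 8) + 2)^2 = 196.
Step 2. [(((-x) + 8) + 2)^2 = 196] 196 ≥ 0, LHS is (·)² — take ±√ ⇒ sqrt: ((-x) + 8) + 2 = 14 or -14.
Step 3. [((-x) + 8) + 2 = 14 or -14] peel the +2: subtract 2 from each side, so sub: (-x) + 8 = 12 or -16.
Step 4. [(-x) + 8 = 12 or -16] peel the +8: subtract 8 from each side. So sub: -x = 4 or -24.
Step 5. [-x = 4 or -24] LHS negated; negate both sides. So neg: x = -4 or 24.

Answer: x ∈ {-4, 24}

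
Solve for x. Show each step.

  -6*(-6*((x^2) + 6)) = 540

Step 1. [-6*(-6*((x^2) + 6)) = 540] -6·(inner) — divide through by -6 ⇒ div: -6*((x^2) + 6) = -90.
Step 2. [-6*((x^2) + 6) = -90] leading coefficient -6: divide by -6 ⇒ div: (x^2) + 6 = 15.
Step 3. [(x^2) + 6 = 15] +6 is outermost — subtract 6 both sides. So sub: x^2 = 9.
Step 4. [x^2 = 9] LHS squared, RHS 9 ≥ 0: apply √ (±). So sqrt: x = 3 or -3.

Answer: x ∈ {-3, 3}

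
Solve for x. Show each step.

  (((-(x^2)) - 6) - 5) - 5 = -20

Step 1. [(((-(x^2)) - 6) - 5) - 5 = -20] -5 is outermost — add 5 both sides, so sub: ((-(x^2)) - 6) - 5 = -15.
Step 2. [((-(x^2)) - 6) - 5 = -15] the outer -5 inverts by adding 5 ⇒ sub: (-(x^2)) - 6 = -10.
Step 3. [(-(x^2)) - 6 = -10] -6 is outermost — add 6 both sides, so sub: -(x^2) = -4.
Step 4. [-(x^2) = -4] LHS negated; negate both sides, so neg: x^2 = 4.
Step 5. [x^2 = 4] √ both sides: 4 ≥ 0 gives two branches. So sqrt: x = 2 or -2.

Answer: x ∈ {-2, 2}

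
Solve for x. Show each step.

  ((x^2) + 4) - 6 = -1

Step 1. [((x^2) + 4) - 6 = -1] add 6: x sits inside (… - 6). So sub: (x^2) + 4 = 5.
Step 2. [(x^2) + 4 = 5] the outer +4 inverts by subtracting 4, so sub: x^2 = 1.
Step 3. [x^2 = 1] √ both sides: 1 ≥ 0 gives two branches, so sqrt: x = 1 or -1.

Answer: x ∈ {-1, 1}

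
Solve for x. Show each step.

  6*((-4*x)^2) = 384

Step 1. [6*((-4*x)^2) = 384] LHS = 6·(…); ÷6 both sides, so div: (-4*x)^2 = 64.
Step 2. [(-4*x)^2 = 64] LHS squared, RHS 64 ≥ 0: apply √ (±) ⇒ sqrt: -4*x = 8 or -8.
Step 3. [-4*x = 8 or -8] -4·(inner) — divide through by -4, so div: x = -2 or 2.

Answer: x ∈ {-2, 2}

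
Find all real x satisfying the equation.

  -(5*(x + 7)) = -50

Step 1. [-(5*(x + 7)) = -50] flip signs both sides, so neg: 5*(x + 7) = 50.
Step 2. [5*(x + 7) = 50] 5·(inner) — divide through by 5. So div: x + 7 = 10.
Step 3. [x + 7 = 10] subtract 7: x sits inside (… + 7), so sub: x = 3.

Answer: x ∈ {3}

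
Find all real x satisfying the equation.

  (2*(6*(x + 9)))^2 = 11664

Step 1. [(2*(6*(x + 9)))^2 = 11664] √ both sides: 11664 ≥ 0 gives two branches ⇒ sqrt: 2*(6*(x + 9)) = 108 or -108.
Step 2. [2*(6*(x + 9)) = 108 or -108] 2 out front; divide by 2. So div: 6*(x + 9) = 54 or -54.
Step 3. [6*(x + 9) = 54 or -54] 6 out front; divide by 6. So div: x + 9 = 9 or -9.
Step 4. [x + 9 = 9 or -9] peel the +9: subtract 9 from each side ⇒ sub: x = 0 or -18.

Answer: x ∈ {-18, 0}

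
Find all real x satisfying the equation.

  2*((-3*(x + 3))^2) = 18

Step 1. [2*((-3*(x + 3))^2) = 18] LHS = 2·(…); ÷2 both sides ⇒ div: (-3*(x + 3))^2 = 9.
Step 2. [(-3*(x + 3))^2 = 9] 9 ≥ 0, LHS is (·)² — take ±√, so sqrt: -3*(x + 3) = 3 or -3.
Step 3. [-3*(x + 3) = 3 or -3] LHS = -3·(…); ÷-3 both sides ⇒ div: x + 3 = -1 or 1.
Step 4. [x + 3 = -1 or 1] subtract 3: x sits inside (… + 3), so sub: x = -4 or -2.

Answer: x ∈ {-4, -2}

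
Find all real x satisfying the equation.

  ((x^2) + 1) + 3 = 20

Step 1. [((x^2) + 1) + 3 = 20] subtract 3: x sits inside (… + 3) ⇒ sub: (x^2) + 1 = 17.
Step 2. [(x^2) + 1 = 17] subtract 1: x sits inside (… + 1), so sub: x^2 = 16.
Step 3. [x^2 = 16] √ both sides: 16 ≥ 0 gives two branches ⇒ sqrt: x = 4 or -4.

Answer: x ∈ {-4, 4}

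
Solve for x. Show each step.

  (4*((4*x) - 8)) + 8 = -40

Step 1. [(4*((4*x) - 8)) + 8 = -40] subtract 8: x sits inside (… + 8), so sub: 4*((4*x) - 8) = -48.
Step 2. [4*((4*x) - 8) = -48] LHS = 4·(…); ÷4 both sides. So div: (4*x) - 8 = -12.
Step 3. [(4*x) - 8 = -12] common factor 4 (LHS and -12) — divide through ⇒ factor: x - 2 = -3.
Step 4. [x - 2 = -3] the outer -2 inverts by adding 2 ⇒ sub: x = -1.

Answer: x ∈ {-1}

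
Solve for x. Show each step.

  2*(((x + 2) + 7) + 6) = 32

Step 1. [2*(((x + 2) + 7) + 6) = 32] 2·(inner) — divide through by 2 ⇒ div: ((x + 2) + 7) + 6 = 16.
Step 2. [((x + 2) + 7) + 6 = 16] the outer +6 inverts by subtracting 6. So sub: (x + 2) + 7 = 10.
Step 3. [(x + 2) + 7 = 10] peel the +7: subtract 7 from each side ⇒ sub: x + 2 = 3.
Step 4. [x + 2 = 3] the outer +2 inverts by subtracting 2, so sub: x = 1.

Answer: x ∈ {1}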